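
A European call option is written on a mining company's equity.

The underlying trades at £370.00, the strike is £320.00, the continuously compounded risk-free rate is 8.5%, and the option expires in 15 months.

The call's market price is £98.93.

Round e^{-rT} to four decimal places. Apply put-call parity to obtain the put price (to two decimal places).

£16.67

e^(−rT) = e^(−0.085·1.25) = 0.8992
Put-call parity: C − P = S − K·e^(−rT) = 370 − 320·0.8992 = 370 − 287.7440 = 82.2560
P = C − (C − P) = 98.93 − (82.2560) = 16.6740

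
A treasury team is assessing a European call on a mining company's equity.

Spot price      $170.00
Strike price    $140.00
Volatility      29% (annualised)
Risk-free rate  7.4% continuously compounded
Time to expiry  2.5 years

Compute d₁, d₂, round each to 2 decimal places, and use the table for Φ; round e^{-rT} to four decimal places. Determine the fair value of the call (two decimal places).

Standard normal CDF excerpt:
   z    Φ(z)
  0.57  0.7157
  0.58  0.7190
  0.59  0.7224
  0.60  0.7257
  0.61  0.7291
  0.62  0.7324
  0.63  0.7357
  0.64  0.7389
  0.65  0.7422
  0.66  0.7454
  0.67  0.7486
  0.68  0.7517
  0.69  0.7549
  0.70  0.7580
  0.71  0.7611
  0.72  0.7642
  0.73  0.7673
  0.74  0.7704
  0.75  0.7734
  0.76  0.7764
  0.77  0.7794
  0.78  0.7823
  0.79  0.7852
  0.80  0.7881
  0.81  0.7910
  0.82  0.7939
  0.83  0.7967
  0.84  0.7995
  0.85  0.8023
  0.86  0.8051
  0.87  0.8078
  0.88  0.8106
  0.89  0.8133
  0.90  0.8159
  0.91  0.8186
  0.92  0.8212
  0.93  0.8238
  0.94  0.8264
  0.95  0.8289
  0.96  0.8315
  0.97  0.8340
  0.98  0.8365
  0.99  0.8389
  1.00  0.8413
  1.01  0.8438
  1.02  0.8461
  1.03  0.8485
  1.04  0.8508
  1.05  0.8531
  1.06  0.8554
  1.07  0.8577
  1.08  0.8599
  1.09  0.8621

σ√T = 0.29·√2.5 = 0.4585
ln(S/K) + (r + σ²/2)T = ln(170/140) + (0.074 + 0.29²/2)·2.5 = 0.1942 + 0.2901 = 0.4843
d₁ = 0.4843 / 0.4585 = 1.0562 → 1.06
d₂ = d₁ − σ√T = 1.0562 − 0.4585 = 0.5976 → 0.60
e^(−rT) = e^(−0.074·2.5) = 0.8311
N(d₁) = N(1.06) = 0.8554;  N(d₂) = N(0.60) = 0.7257
C = 170·0.8554 − 140·0.8311·0.7257 = 145.4180 − 84.4381 = 60.9799

$60.98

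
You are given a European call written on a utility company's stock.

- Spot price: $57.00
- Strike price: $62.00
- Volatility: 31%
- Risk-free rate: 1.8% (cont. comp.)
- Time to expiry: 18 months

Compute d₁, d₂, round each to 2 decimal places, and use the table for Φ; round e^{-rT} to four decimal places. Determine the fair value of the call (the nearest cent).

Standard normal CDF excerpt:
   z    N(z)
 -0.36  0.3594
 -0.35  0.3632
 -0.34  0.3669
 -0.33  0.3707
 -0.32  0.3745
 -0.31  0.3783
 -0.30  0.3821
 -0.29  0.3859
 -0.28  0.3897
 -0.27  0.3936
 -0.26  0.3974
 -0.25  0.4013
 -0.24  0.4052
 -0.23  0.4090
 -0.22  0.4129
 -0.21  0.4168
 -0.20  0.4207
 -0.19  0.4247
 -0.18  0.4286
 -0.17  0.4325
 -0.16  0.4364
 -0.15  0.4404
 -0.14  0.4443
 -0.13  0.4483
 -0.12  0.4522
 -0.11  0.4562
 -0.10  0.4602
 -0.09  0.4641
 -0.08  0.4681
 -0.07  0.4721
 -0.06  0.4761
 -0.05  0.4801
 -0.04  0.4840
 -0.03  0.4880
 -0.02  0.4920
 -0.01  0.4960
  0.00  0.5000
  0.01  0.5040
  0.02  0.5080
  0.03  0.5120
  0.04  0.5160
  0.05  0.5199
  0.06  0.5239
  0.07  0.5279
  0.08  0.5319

σ√T = 0.31·√1.5 = 0.3797
d₁ = [ln(57/62) + (0.018 + 0.31²/2)·1.5] / 0.3797 = [-0.0841 + 0.0991] / 0.3797 = 0.0395 ≈ 0.04
d₂ = d₁ − σ√T = 0.0395 − 0.3797 = -0.3402 ≈ -0.34
e^(−rT) = e^(−0.018·1.5) = 0.9734
N(d₁) = N(0.04) = 0.5160;  N(d₂) = N(-0.34) = 0.3669
C = 57·0.5160 − 62·0.9734·0.3669 = 29.4120 − 22.1427 = 7.2693

$7.27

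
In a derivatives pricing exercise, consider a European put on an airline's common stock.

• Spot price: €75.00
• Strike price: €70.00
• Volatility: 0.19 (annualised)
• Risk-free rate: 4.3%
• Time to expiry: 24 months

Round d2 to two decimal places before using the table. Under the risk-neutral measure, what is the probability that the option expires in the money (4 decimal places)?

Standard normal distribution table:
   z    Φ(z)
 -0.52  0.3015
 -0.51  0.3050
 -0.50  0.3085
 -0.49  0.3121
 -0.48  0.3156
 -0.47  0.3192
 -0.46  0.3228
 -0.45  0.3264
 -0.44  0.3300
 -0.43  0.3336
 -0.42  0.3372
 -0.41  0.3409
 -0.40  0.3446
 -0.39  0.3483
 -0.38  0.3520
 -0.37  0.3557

0.3300

T = 2;  σ√T = 0.2687
d₁ = [ln(75/70) + (0.043 + 0.19²/2)·2] / 0.2687 = [0.0690 + 0.1221] / 0.2687 = 0.7112 which rounds to 0.71
d₂ = d₁ − σ√T = 0.7112 − 0.2687 = 0.4425 which rounds to 0.44
Risk-neutral Pr[S_T < K] = N(−d₂) = N(-0.44) = 0.3300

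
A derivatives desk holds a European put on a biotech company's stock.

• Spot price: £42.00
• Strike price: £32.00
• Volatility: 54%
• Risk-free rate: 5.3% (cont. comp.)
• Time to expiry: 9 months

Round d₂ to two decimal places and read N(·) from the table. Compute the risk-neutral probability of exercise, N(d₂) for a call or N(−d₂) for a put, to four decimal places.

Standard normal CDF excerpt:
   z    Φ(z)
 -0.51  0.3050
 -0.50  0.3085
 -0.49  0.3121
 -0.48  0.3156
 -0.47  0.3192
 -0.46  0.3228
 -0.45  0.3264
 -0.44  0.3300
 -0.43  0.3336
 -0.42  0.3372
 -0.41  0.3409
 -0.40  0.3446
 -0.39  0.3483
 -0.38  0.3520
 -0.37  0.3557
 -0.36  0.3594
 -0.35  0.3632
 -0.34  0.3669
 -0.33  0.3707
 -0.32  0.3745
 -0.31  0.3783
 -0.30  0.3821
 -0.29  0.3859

σ√T = 0.54·√0.75 = 0.4677
d₁ = [ln(42/32) + (0.053 + 0.54²/2)·0.75] / 0.4677 = [0.2719 + 0.1491] / 0.4677 = 0.9003 ≈ 0.90
d₂ = d₁ − σ√T = 0.9003 − 0.4677 = 0.4327 ≈ 0.43
Pr(exercise) under Q = N(−d₂) = N(-0.43) = 0.3336

0.3336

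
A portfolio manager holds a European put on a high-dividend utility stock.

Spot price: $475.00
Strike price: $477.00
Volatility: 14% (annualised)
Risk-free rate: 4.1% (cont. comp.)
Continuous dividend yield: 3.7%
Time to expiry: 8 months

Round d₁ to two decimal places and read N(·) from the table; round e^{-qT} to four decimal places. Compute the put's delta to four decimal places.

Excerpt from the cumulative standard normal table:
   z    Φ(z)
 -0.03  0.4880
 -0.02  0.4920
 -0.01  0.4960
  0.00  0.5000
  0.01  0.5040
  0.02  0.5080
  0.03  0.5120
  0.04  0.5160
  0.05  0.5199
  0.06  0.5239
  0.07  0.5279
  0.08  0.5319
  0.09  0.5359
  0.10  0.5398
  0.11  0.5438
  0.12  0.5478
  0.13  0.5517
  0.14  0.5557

σ√T = 0.14 × 0.8165 = 0.1143
d₁ = [ln(475/477) + (0.041 − 0.037 + ½·0.14²)·0.6667] / (σ√T) = (-0.0042 + 0.0092) / 0.1143 = 0.0437 ≈ 0.04
N(d₁) = N(0.04) = 0.5160
Δ_put = exp(−qT)·(N(d₁) − 1) = 0.9756·(0.5160 − 1) = -0.4722

-0.4722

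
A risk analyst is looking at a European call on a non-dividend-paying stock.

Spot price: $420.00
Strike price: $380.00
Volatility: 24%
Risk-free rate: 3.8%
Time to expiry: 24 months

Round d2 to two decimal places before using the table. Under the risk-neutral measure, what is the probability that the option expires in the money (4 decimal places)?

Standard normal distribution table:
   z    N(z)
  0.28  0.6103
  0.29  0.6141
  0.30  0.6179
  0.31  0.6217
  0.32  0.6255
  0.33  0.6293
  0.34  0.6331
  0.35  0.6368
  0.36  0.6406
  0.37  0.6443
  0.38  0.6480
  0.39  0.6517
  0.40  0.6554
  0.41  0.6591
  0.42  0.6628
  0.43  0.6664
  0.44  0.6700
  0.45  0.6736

0.6368

σ√T = 0.24·√2 = 0.3394
d₁ = [ln(420/380) + (0.038 + 0.24²/2)·2] / 0.3394 = [0.1001 + 0.1336] / 0.3394 = 0.6885 → 0.69
d₂ = d₁ − σ√T = 0.6885 − 0.3394 = 0.3491 → 0.35
Risk-neutral Pr[S_T > K] = N(d₂) = N(0.35) = 0.6368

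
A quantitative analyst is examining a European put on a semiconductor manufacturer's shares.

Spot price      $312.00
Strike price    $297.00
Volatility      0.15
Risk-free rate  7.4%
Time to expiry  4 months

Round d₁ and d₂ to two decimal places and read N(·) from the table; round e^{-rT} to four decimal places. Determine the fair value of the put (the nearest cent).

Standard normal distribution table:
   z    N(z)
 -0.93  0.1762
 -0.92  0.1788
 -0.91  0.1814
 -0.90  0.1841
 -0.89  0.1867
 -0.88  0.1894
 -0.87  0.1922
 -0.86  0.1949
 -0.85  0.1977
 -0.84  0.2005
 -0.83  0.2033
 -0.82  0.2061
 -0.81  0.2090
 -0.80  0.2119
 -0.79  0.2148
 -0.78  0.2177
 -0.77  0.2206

$3.12

σ√T = 0.15 × 0.5774 = 0.0866
d₁ = [ln(312/297) + (0.074 + 0.15²/2)·0.3333] / 0.0866 = [0.0493 + 0.0284] / 0.0866 = 0.8971 ⇒ 0.90
d₂ = d₁ − σ√T = 0.8971 − 0.0866 = 0.8105 ⇒ 0.81
exp(−rT) = exp(−0.074·0.3333) = 0.9756
N(−d₂) = N(-0.81) = 0.2090;  N(−d₁) = N(-0.90) = 0.1841
P = 297·0.9756·0.2090 − 312·0.1841 = 60.5584 − 57.4392 = 3.1192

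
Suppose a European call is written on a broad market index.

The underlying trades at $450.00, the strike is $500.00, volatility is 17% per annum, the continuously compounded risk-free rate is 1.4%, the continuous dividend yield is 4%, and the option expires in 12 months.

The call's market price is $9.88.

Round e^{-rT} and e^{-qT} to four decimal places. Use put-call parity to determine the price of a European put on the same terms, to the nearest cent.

exp(−qT) = exp(−0.04·1) = 0.9608;  exp(−rT) = exp(−0.014·1) = 0.9861
Put-call parity: C − P = S·e^(−qT) − K·e^(−rT) = 450·0.9608 − 500·0.9861 = 432.3600 − 493.0500 = -60.6900
P = C − (C − P) = 9.88 − (-60.6900) = 70.5700

$70.57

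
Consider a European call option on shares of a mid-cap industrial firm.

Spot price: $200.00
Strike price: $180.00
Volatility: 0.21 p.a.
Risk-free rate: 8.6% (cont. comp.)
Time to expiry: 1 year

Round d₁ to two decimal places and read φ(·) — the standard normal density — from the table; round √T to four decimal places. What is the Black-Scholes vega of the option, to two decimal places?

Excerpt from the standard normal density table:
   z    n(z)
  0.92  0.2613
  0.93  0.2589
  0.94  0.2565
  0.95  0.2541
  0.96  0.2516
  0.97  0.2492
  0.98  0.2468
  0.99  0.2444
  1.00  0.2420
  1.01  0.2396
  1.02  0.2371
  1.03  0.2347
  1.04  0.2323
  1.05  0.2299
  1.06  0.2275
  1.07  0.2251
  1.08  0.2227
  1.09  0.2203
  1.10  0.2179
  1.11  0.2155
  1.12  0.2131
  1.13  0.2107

47.42

σ√T = 0.21 × 1.0000 = 0.2100
d₁ = [ln(200/180) + (0.086 + 0.21²/2)·1] / 0.2100 = [0.1054 + 0.1080] / 0.2100 = 1.0162 which rounds to 1.02
√T = √1 = 1.0000
φ(d₁) = φ(1.02) = 0.2371
vega = S·φ(d₁)·√T = 200·0.2371·1.0000 = 47.4200
(The put has the same vega.)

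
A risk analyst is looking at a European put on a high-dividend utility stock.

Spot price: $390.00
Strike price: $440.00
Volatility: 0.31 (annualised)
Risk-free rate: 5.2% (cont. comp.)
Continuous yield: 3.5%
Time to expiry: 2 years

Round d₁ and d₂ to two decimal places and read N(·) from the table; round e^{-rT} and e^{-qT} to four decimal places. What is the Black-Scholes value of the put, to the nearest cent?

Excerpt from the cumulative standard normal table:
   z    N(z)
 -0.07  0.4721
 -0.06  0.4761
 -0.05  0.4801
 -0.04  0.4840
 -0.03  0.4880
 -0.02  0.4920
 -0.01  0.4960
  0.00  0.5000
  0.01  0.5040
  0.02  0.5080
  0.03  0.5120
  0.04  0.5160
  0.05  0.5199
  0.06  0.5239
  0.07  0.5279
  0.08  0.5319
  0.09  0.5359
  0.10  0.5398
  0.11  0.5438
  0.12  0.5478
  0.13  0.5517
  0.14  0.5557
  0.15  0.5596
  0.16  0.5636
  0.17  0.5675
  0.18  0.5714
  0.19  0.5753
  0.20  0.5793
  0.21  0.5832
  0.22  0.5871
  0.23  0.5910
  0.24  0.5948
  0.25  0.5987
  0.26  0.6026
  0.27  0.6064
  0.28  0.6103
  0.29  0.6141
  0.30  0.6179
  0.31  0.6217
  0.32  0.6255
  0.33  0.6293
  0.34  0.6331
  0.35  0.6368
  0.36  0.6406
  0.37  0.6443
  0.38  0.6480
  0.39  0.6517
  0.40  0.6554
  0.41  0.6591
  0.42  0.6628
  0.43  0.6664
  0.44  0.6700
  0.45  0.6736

$83.91

T = 2;  σ√T = 0.4384
ln(S/K) + (r − q + σ²/2)T = ln(390/440) + (0.052 − 0.035 + 0.31²/2)·2 = -0.1206 + 0.1301 = 0.0095
d₁ = 0.0095 / 0.4384 = 0.0216 ⇒ 0.02
d₂ = d₁ − σ√T = 0.0216 − 0.4384 = -0.4168 ⇒ -0.42
exp(−qT) = exp(−0.035·2) = 0.9324;  exp(−rT) = exp(−0.052·2) = 0.9012
N(−d₂) = N(0.42) = 0.6628;  N(−d₁) = N(-0.02) = 0.4920
P = 440·0.9012·0.6628 − 390·0.9324·0.4920 = 262.8188 − 178.9089 = 83.9098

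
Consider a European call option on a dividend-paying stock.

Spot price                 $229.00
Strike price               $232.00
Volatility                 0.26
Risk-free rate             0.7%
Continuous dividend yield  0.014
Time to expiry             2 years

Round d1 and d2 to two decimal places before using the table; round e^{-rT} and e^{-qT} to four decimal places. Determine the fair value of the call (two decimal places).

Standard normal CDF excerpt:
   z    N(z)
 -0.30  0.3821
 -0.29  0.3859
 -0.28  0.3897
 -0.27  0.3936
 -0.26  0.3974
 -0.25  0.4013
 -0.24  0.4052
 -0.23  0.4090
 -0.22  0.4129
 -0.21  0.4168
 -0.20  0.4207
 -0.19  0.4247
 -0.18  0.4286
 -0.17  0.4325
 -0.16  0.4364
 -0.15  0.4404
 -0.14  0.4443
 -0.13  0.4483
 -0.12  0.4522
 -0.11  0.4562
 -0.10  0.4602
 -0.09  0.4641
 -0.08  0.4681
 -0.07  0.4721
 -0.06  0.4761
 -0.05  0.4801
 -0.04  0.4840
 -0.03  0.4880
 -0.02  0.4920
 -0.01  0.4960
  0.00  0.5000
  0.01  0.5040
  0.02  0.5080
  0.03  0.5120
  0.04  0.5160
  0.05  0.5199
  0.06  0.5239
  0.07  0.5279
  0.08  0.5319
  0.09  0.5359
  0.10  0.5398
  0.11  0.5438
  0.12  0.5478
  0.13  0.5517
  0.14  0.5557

T = 2;  σ√T = 0.3677
d₁ = [ln(229/232) + (0.007 − 0.014 + 0.26²/2)·2] / 0.3677 = [-0.0130 + 0.0536] / 0.3677 = 0.1104 which rounds to 0.11
d₂ = d₁ − σ√T = 0.1104 − 0.3677 = -0.2573 which rounds to -0.26
exp(−qT) = exp(−0.014·2) = 0.9724;  exp(−rT) = exp(−0.007·2) = 0.9861
N(d₁) = N(0.11) = 0.5438;  N(d₂) = N(-0.26) = 0.3974
C = 229·0.9724·0.5438 − 232·0.9861·0.3974 = 121.0932 − 90.9153 = 30.1779

$30.18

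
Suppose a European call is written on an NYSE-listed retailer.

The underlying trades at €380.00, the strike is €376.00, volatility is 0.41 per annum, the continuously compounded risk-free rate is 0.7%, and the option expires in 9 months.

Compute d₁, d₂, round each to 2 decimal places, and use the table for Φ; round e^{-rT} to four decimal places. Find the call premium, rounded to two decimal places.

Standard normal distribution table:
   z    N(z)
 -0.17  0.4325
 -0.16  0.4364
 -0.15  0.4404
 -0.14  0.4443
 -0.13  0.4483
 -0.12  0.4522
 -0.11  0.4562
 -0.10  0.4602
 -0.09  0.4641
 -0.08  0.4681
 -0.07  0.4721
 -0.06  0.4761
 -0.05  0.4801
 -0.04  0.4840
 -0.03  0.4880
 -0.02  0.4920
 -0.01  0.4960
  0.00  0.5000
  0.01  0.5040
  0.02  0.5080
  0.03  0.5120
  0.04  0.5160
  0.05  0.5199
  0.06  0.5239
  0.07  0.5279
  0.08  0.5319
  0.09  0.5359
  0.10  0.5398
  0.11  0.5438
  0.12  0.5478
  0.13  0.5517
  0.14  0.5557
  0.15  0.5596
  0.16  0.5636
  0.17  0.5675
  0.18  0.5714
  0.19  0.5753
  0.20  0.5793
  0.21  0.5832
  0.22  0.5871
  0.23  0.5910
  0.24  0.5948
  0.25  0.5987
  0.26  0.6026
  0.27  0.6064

T = 0.75;  σ√T = 0.3551
d₁ = [ln(380/376) + (0.007 + 0.41²/2)·0.75] / 0.3551 = [0.0106 + 0.0683] / 0.3551 = 0.2221 ⇒ 0.22
d₂ = d₁ − σ√T = 0.2221 − 0.3551 = -0.1329 ⇒ -0.13
exp(−rT) = exp(−0.007·0.75) = 0.9948
N(d₁) = N(0.22) = 0.5871;  N(d₂) = N(-0.13) = 0.4483
C = 380·0.5871 − 376·0.9948·0.4483 = 223.0980 − 167.6843 = 55.4137

€55.41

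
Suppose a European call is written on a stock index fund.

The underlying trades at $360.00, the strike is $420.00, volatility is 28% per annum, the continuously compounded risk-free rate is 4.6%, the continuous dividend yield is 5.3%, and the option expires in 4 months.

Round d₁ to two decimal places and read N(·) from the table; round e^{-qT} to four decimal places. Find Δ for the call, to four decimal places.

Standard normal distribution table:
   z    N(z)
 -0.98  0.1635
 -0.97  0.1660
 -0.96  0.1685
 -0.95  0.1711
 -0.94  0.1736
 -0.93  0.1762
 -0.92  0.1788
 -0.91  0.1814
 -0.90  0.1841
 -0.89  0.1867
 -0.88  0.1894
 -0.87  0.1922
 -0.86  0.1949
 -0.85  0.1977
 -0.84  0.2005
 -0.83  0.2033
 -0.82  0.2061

0.1834

σ√T = 0.28 × 0.5774 = 0.1617
d₁ = [ln(360/420) + (0.046 − 0.053 + ½·0.28²)·0.3333] / (σ√T) = (-0.1542 + 0.0107) / 0.1617 = -0.8872 which rounds to -0.89
N(d₁) = N(-0.89) = 0.1867
Δ_call = e^(−qT)·N(d₁) = 0.9825·0.1867 = 0.1834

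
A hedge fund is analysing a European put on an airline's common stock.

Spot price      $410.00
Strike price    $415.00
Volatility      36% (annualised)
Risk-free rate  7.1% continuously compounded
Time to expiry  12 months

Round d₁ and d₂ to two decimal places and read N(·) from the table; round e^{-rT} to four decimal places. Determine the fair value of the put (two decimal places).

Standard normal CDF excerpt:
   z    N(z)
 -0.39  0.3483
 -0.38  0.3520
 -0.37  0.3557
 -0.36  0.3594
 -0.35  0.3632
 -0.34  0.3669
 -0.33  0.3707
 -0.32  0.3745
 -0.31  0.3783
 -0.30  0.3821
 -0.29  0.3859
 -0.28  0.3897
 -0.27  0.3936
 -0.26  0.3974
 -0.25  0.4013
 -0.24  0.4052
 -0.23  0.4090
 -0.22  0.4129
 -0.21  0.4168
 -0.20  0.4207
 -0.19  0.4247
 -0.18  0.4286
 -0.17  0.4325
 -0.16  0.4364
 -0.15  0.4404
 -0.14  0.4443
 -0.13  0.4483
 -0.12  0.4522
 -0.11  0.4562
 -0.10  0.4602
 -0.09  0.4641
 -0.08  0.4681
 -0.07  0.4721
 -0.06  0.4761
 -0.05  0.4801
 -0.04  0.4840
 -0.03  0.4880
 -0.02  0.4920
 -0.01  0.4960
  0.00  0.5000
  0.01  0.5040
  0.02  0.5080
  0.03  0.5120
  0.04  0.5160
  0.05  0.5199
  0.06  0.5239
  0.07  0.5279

$45.95

T = 1;  σ√T = 0.3600
d₁ = [ln(410/415) + (0.071 + 0.36²/2)·1] / 0.3600 = [-0.0121 + 0.1358] / 0.3600 = 0.3436 → 0.34
d₂ = d₁ − σ√T = 0.3436 − 0.3600 = -0.0164 → -0.02
e^(−rT) = e^(−0.071·1) = 0.9315
N(−d₂) = N(0.02) = 0.5080;  N(−d₁) = N(-0.34) = 0.3669
P = 415·0.9315·0.5080 − 410·0.3669 = 196.3788 − 150.4290 = 45.9498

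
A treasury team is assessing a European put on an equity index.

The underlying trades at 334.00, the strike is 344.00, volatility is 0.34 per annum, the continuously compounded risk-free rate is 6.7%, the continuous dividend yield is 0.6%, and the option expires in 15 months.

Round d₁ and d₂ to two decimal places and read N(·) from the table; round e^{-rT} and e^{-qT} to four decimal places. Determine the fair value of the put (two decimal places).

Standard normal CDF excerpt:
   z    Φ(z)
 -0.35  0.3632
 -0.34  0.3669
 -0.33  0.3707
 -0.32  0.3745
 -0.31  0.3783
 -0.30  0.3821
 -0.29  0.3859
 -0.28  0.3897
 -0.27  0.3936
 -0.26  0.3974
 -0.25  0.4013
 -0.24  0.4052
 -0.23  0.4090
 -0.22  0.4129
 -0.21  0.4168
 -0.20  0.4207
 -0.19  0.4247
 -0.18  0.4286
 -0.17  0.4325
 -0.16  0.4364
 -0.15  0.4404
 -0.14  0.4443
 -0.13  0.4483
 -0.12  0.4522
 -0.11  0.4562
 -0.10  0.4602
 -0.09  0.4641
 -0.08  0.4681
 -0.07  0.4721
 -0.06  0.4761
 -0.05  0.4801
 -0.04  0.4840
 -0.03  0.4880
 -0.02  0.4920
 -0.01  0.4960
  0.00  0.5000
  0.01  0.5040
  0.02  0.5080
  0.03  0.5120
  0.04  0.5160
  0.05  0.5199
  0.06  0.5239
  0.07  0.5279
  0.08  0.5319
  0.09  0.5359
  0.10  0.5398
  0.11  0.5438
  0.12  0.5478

41.61

T = 1.25;  σ√T = 0.3801
d₁ = [ln(334/344) + (0.067 − 0.006 + 0.34²/2)·1.25] / 0.3801 = [-0.0295 + 0.1485] / 0.3801 = 0.3130 → 0.31
d₂ = d₁ − σ√T = 0.3130 − 0.3801 = -0.0671 → -0.07
exp(−qT) = exp(−0.006·1.25) = 0.9925;  exp(−rT) = exp(−0.067·1.25) = 0.9197
N(−d₂) = N(0.07) = 0.5279;  N(−d₁) = N(-0.31) = 0.3783
P = 344·0.9197·0.5279 − 334·0.9925·0.3783 = 167.0153 − 125.4046 = 41.6108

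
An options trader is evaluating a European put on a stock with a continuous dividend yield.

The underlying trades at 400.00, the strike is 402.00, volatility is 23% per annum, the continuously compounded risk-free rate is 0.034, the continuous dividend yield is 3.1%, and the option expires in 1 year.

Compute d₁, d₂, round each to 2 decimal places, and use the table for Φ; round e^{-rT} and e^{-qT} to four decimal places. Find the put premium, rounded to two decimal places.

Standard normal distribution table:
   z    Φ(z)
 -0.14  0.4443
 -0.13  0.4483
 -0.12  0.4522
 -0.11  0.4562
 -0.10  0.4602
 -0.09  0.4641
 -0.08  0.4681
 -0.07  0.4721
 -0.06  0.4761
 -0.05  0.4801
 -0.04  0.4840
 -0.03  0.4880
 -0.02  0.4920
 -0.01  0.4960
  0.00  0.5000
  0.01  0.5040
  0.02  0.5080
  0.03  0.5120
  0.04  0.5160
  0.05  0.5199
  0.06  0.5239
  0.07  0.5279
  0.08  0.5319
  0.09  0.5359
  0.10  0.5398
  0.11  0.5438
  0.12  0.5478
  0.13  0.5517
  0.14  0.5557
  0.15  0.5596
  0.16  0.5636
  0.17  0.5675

35.95

σ√T = 0.23·√1 = 0.2300
d₁ = [ln(400/402) + (0.034 − 0.031 + 0.23²/2)·1] / 0.2300 = [-0.0050 + 0.0295] / 0.2300 = 0.1064 which rounds to 0.11
d₂ = d₁ − σ√T = 0.1064 − 0.2300 = -0.1236 which rounds to -0.12
exp(−qT) = exp(−0.031·1) = 0.9695;  exp(−rT) = exp(−0.034·1) = 0.9666
N(−d₂) = N(0.12) = 0.5478;  N(−d₁) = N(-0.11) = 0.4562
P = 402·0.9666·0.5478 − 400·0.9695·0.4562 = 212.8604 − 176.9144 = 35.9460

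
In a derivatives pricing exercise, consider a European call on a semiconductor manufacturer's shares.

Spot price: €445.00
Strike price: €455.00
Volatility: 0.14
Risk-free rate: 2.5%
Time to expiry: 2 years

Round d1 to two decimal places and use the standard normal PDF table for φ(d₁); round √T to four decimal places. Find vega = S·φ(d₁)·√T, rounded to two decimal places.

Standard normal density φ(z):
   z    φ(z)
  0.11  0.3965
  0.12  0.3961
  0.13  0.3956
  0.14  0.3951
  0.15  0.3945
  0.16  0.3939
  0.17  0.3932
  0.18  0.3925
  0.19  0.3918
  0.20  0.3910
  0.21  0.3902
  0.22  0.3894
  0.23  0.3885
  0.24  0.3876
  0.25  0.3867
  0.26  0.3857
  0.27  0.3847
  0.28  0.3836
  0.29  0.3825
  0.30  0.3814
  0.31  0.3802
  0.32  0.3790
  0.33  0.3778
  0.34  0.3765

243.92

T = 2;  σ√T = 0.1980
d₁ = [ln(445/455) + (0.025 + 0.14²/2)·2] / 0.1980 = [-0.0222 + 0.0696] / 0.1980 = 0.2393 ≈ 0.24
√T = √2 = 1.4142
φ(d₁) = φ(0.24) = 0.3876
vega = S·φ(d₁)·√T = 445·0.3876·1.4142 = 243.9240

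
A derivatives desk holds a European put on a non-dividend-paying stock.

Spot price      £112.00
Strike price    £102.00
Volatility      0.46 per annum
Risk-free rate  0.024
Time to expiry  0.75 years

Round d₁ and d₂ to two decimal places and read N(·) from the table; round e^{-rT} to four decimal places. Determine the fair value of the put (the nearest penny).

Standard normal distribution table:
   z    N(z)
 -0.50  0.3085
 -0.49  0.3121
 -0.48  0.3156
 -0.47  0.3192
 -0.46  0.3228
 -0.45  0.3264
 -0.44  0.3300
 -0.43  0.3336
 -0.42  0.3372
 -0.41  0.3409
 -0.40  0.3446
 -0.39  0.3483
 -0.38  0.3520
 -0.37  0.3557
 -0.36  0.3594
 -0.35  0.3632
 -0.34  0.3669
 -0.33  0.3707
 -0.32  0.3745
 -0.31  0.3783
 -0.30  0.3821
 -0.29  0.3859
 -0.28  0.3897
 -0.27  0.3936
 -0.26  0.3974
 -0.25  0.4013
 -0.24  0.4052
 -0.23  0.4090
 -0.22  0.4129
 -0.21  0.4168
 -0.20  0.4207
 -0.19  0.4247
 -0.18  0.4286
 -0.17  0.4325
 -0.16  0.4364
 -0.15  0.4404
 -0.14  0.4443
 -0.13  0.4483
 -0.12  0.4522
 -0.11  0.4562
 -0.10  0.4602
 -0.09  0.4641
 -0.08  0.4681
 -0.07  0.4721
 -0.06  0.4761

T = 0.75;  σ√T = 0.3984
d₁ = [ln(112/102) + (0.024 + 0.46²/2)·0.75] / 0.3984 = [0.0935 + 0.0973] / 0.3984 = 0.4791 → 0.48
d₂ = d₁ − σ√T = 0.4791 − 0.3984 = 0.0808 → 0.08
exp(−rT) = exp(−0.024·0.75) = 0.9822
N(−d₂) = N(-0.08) = 0.4681;  N(−d₁) = N(-0.48) = 0.3156
P = 102·0.9822·0.4681 − 112·0.3156 = 46.8963 − 35.3472 = 11.5491

£11.55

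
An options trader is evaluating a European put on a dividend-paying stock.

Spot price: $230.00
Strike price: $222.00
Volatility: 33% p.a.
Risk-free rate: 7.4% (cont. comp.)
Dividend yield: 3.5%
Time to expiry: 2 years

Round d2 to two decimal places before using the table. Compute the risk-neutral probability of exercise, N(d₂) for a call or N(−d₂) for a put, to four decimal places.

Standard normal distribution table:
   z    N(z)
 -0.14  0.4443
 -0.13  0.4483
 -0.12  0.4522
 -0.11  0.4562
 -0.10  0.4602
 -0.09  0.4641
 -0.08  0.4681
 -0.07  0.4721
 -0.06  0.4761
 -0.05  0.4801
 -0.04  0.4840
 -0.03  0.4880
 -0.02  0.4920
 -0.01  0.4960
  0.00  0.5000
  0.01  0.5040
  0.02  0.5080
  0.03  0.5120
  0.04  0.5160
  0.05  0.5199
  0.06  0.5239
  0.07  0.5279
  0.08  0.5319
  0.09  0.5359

σ√T = 0.33 × 1.4142 = 0.4667
d₁ = [ln(230/222) + (0.074 − 0.035 + 0.33²/2)·2] / 0.4667 = [0.0354 + 0.1869] / 0.4667 = 0.4763 ⇒ 0.48
d₂ = d₁ − σ√T = 0.4763 − 0.4667 = 0.0096 ⇒ 0.01
Pr(exercise) under Q = N(−d₂) = N(-0.01) = 0.4960

0.4960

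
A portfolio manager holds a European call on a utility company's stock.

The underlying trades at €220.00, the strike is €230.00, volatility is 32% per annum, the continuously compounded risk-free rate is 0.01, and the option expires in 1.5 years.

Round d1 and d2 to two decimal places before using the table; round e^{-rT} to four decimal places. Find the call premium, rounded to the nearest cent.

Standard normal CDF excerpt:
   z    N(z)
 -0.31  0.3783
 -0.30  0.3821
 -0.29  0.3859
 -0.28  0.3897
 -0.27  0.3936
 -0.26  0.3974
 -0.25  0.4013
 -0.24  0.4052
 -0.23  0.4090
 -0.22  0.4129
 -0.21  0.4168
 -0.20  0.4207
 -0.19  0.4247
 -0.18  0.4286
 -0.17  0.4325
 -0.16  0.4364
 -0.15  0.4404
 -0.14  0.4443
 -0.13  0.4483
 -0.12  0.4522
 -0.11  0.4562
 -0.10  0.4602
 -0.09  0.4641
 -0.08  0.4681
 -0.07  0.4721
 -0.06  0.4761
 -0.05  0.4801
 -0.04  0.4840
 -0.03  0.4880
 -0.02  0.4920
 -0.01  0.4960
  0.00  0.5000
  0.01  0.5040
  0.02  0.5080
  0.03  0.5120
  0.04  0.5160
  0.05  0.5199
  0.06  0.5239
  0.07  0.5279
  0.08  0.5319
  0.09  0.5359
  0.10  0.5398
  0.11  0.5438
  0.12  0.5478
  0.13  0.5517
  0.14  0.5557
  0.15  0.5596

σ√T = 0.32·√1.5 = 0.3919
ln(S/K) + (r + σ²/2)T = ln(220/230) + (0.01 + 0.32²/2)·1.5 = -0.0445 + 0.0918 = 0.0473
d₁ = 0.0473 / 0.3919 = 0.1208 ⇒ 0.12
d₂ = d₁ − σ√T = 0.1208 − 0.3919 = -0.2711 ⇒ -0.27
e^(−rT) = e^(−0.01·1.5) = 0.9851
N(d₁) = N(0.12) = 0.5478;  N(d₂) = N(-0.27) = 0.3936
C = 220·0.5478 − 230·0.9851·0.3936 = 120.5160 − 89.1791 = 31.3369

€31.34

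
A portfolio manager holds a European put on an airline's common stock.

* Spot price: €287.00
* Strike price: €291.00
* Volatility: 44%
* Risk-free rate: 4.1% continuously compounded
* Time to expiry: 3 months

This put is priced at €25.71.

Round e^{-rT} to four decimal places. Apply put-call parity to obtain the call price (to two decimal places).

exp(−rT) = exp(−0.041·0.25) = 0.9898
Put-call parity: C − P = S − K·e^(−rT) = 287 − 291·0.9898 = 287 − 288.0318 = -1.0318
C = P + (C − P) = 25.71 + (-1.0318) = 24.6782

€24.68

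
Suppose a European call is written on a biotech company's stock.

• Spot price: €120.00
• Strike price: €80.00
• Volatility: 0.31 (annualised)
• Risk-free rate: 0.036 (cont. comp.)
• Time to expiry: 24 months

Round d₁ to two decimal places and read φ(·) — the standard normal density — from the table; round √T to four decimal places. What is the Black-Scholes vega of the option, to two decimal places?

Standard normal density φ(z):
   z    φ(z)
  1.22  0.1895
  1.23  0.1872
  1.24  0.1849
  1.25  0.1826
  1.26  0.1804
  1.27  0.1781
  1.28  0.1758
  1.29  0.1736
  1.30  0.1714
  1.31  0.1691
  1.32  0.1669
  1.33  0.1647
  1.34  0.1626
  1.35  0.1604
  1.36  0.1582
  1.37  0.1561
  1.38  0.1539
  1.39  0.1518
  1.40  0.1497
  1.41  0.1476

σ√T = 0.31·√2 = 0.4384
ln(S/K) + (r + σ²/2)T = ln(120/80) + (0.036 + 0.31²/2)·2 = 0.4055 + 0.1681 = 0.5736
d₁ = 0.5736 / 0.4384 = 1.3083 ≈ 1.31
√T = √2 = 1.4142
φ(d₁) = φ(1.31) = 0.1691
vega = S·φ(d₁)·√T = 120·0.1691·1.4142 = 28.6969

28.70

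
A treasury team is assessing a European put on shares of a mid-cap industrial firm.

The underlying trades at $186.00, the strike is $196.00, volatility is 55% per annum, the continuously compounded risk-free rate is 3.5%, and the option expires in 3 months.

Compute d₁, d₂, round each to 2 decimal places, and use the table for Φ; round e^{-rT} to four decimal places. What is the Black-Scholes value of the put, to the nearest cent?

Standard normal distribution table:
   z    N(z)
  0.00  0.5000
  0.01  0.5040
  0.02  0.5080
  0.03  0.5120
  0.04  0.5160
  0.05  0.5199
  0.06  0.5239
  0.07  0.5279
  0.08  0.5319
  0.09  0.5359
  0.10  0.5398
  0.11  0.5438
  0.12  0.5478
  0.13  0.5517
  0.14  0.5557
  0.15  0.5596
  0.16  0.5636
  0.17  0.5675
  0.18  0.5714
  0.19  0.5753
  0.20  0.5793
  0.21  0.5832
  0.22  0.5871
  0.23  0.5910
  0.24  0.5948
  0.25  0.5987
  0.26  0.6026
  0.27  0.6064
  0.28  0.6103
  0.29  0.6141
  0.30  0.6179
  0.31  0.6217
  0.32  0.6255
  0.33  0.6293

$25.57

T = 0.25;  σ√T = 0.2750
d₁ = [ln(186/196) + (0.035 + ½·0.55²)·0.25] / (σ√T) = (-0.0524 + 0.0466) / 0.2750 = -0.0211 ⇒ -0.02
d₂ = -0.0211 − 0.2750 = -0.2961 ⇒ -0.30
exp(−rT) = exp(−0.035·0.25) = 0.9913
N(−d₂) = N(0.30) = 0.6179;  N(−d₁) = N(0.02) = 0.5080
P = 196·0.9913·0.6179 − 186·0.5080 = 120.0548 − 94.4880 = 25.5668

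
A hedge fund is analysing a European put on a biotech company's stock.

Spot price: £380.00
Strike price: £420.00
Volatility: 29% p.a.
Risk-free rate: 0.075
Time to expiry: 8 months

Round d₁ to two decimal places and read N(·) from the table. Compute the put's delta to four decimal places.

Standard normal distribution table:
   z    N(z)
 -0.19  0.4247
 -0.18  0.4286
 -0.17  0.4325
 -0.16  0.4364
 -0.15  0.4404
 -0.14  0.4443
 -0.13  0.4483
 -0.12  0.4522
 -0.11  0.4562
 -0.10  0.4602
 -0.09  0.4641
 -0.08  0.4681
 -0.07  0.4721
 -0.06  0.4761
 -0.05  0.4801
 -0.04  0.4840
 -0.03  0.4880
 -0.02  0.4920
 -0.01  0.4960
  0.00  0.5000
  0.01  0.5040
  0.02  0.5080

-0.5359

T = 0.6667;  σ√T = 0.2368
ln(S/K) + (r + σ²/2)T = ln(380/420) + (0.075 + 0.29²/2)·0.6667 = -0.1001 + 0.0780 = -0.0221
d₁ = -0.0221 / 0.2368 = -0.0931 ⇒ -0.09
N(d₁) = N(-0.09) = 0.4641
Δ_put = N(d₁) − 1 = 0.4641 − 1 = -0.5359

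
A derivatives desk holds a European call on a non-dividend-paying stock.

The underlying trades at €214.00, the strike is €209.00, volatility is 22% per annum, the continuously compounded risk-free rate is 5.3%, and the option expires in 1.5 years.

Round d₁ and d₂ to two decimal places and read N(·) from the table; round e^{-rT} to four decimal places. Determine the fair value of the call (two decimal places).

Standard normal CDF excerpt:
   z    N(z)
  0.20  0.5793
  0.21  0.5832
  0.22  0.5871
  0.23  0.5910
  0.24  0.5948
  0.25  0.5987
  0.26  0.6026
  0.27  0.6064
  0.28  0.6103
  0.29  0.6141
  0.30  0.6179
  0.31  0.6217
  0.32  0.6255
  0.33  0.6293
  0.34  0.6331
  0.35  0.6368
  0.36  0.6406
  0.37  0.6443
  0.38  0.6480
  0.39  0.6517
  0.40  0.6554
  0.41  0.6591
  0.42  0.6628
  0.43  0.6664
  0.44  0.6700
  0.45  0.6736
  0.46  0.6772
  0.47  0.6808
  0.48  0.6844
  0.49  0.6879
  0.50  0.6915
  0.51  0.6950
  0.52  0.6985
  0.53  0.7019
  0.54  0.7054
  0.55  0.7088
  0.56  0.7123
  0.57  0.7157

T = 1.5;  σ√T = 0.2694
ln(S/K) + (r + σ²/2)T = ln(214/209) + (0.053 + 0.22²/2)·1.5 = 0.0236 + 0.1158 = 0.1394
d₁ = 0.1394 / 0.2694 = 0.5175 which rounds to 0.52
d₂ = d₁ − σ√T = 0.5175 − 0.2694 = 0.2481 which rounds to 0.25
e^(−rT) = e^(−0.053·1.5) = 0.9236
N(d₁) = N(0.52) = 0.6985;  N(d₂) = N(0.25) = 0.5987
C = 214·0.6985 − 209·0.9236·0.5987 = 149.4790 − 115.5685 = 33.9105

€33.91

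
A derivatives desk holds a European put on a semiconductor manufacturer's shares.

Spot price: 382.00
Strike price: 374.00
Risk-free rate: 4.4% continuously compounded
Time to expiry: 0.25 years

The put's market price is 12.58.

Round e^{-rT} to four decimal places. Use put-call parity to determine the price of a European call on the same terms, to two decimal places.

exp(−rT) = exp(−0.044·0.25) = 0.9891
Put-call parity: C − P = S − K·e^(−rT) = 382 − 374·0.9891 = 382 − 369.9234 = 12.0766
C = P + (C − P) = 12.58 + (12.0766) = 24.6566

24.66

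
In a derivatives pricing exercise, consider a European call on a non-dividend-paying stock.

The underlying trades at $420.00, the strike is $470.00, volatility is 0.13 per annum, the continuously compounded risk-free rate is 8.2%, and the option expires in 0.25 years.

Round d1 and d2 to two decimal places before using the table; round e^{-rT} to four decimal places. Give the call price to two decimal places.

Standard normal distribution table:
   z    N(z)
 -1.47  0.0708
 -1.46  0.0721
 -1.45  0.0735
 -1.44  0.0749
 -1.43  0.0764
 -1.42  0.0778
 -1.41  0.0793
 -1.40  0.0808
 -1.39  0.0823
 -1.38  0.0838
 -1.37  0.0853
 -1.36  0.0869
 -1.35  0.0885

$1.35

σ√T = 0.13·√0.25 = 0.0650
d₁ = [ln(420/470) + (0.082 + 0.13²/2)·0.25] / 0.0650 = [-0.1125 + 0.0226] / 0.0650 = -1.3825 → -1.38
d₂ = d₁ − σ√T = -1.3825 − 0.0650 = -1.4475 → -1.45
e^(−rT) = e^(−0.082·0.25) = 0.9797
N(d₁) = N(-1.38) = 0.0838;  N(d₂) = N(-1.45) = 0.0735
C = 420·0.0838 − 470·0.9797·0.0735 = 35.1960 − 33.8437 = 1.3523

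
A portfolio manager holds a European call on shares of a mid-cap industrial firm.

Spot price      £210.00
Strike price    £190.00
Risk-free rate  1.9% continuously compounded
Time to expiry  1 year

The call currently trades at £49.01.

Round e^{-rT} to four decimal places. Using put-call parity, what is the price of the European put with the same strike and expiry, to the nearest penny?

£25.44

exp(−rT) = exp(−0.019·1) = 0.9812
Put-call parity: C − P = S − K·e^(−rT) = 210 − 190·0.9812 = 210 − 186.4280 = 23.5720
P = C − (C − P) = 49.01 − (23.5720) = 25.4380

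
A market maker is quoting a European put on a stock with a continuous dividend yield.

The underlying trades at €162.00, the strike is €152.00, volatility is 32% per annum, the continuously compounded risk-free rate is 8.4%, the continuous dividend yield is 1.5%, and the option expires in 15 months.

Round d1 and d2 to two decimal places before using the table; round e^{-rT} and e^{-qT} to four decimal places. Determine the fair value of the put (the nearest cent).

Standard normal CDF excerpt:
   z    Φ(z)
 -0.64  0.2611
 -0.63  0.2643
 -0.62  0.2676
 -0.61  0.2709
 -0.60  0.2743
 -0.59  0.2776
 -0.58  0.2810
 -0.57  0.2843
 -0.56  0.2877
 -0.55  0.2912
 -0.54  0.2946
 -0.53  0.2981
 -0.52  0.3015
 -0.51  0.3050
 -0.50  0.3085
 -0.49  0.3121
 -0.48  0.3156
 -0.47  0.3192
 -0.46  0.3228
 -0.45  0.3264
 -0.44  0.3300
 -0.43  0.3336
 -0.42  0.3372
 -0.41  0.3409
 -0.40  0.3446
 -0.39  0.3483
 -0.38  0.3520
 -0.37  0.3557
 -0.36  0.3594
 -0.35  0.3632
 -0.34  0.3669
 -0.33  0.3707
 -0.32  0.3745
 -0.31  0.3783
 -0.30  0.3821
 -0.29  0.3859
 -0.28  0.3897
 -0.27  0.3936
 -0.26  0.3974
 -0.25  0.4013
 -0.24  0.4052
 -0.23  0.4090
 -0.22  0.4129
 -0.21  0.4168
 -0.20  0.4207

σ√T = 0.32 × 1.1180 = 0.3578
d₁ = [ln(162/152) + (0.084 − 0.015 + ½·0.32²)·1.25] / (σ√T) = (0.0637 + 0.1502) / 0.3578 = 0.5981 → 0.60
d₂ = 0.5981 − 0.3578 = 0.2403 → 0.24
e^(−qT) = e^(−0.015·1.25) = 0.9814;  e^(−rT) = e^(−0.084·1.25) = 0.9003
N(−d₂) = N(-0.24) = 0.4052;  N(−d₁) = N(-0.60) = 0.2743
P = 152·0.9003·0.4052 − 162·0.9814·0.2743 = 55.4498 − 43.6101 = 11.8398

€11.84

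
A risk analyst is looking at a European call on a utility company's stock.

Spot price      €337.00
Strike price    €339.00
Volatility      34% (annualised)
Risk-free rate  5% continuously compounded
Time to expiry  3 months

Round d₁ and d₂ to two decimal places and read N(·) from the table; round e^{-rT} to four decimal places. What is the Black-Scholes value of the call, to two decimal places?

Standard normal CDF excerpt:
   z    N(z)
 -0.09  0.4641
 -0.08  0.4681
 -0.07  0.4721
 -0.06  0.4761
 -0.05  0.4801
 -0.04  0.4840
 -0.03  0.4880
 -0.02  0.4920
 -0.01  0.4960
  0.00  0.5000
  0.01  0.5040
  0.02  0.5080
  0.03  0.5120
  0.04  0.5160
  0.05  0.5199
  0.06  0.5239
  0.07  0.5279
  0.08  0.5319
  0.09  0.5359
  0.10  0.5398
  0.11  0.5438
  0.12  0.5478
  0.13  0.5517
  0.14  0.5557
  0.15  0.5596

σ√T = 0.34 × 0.5000 = 0.1700
ln(S/K) + (r + σ²/2)T = ln(337/339) + (0.05 + 0.34²/2)·0.25 = -0.0059 + 0.0270 = 0.0210
d₁ = 0.0210 / 0.1700 = 0.1237 → 0.12
d₂ = d₁ − σ√T = 0.1237 − 0.1700 = -0.0463 → -0.05
e^(−rT) = e^(−0.05·0.25) = 0.9876
N(d₁) = N(0.12) = 0.5478;  N(d₂) = N(-0.05) = 0.4801
C = 337·0.5478 − 339·0.9876·0.4801 = 184.6086 − 160.7358 = 23.8728

€23.87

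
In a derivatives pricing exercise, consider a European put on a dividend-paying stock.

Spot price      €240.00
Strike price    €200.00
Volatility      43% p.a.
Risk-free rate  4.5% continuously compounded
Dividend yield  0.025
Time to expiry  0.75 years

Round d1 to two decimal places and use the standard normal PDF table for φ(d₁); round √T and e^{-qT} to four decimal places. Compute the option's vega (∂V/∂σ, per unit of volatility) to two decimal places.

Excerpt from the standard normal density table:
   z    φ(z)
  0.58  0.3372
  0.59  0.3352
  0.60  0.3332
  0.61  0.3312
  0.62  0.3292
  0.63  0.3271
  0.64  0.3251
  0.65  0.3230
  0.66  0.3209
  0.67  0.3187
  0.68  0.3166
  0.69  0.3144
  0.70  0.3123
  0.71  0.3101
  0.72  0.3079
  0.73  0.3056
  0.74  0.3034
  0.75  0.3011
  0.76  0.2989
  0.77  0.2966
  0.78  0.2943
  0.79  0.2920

σ√T = 0.43·√0.75 = 0.3724
d₁ = [ln(240/200) + (0.045 − 0.025 + ½·0.43²)·0.75] / (σ√T) = (0.1823 + 0.0843) / 0.3724 = 0.7161 ≈ 0.72
√T = √0.75 = 0.8660
φ(d₁) = φ(0.72) = 0.3079
e^(−qT) = e^(−0.025·0.75) = 0.9814
vega = S·e^(−qT)·φ(d₁)·√T = 240·0.9814·0.3079·0.8660 = 62.8036

62.80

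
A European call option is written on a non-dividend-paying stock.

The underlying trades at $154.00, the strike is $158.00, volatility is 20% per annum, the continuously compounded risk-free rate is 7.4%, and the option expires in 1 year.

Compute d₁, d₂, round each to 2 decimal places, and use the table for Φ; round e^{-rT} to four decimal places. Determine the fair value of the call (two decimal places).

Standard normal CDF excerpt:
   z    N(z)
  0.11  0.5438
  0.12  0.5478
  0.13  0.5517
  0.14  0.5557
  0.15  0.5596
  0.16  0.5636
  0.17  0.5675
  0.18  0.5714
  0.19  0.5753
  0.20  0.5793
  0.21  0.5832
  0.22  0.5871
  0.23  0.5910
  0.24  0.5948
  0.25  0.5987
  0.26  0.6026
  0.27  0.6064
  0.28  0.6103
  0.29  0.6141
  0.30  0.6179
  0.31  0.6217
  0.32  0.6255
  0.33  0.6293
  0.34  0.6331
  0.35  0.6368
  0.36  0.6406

T = 1;  σ√T = 0.2000
d₁ = [ln(154/158) + (0.074 + ½·0.2²)·1] / (σ√T) = (-0.0256 + 0.0940) / 0.2000 = 0.3418 ≈ 0.34
d₂ = 0.3418 − 0.2000 = 0.1418 ≈ 0.14
exp(−rT) = exp(−0.074·1) = 0.9287
N(d₁) = N(0.34) = 0.6331;  N(d₂) = N(0.14) = 0.5557
C = 154·0.6331 − 158·0.9287·0.5557 = 97.4974 − 81.5404 = 15.9570

$15.96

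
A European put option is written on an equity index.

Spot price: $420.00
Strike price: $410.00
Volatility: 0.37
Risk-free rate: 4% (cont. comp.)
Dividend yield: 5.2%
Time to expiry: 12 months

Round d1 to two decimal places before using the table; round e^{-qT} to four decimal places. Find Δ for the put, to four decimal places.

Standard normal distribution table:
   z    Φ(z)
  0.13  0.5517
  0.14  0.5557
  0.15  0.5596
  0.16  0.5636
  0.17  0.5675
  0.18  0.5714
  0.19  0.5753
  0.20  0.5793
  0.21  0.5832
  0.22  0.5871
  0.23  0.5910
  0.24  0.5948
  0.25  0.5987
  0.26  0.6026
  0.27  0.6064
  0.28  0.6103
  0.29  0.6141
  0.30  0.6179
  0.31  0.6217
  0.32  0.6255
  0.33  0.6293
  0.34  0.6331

σ√T = 0.37 × 1.0000 = 0.3700
d₁ = [ln(420/410) + (0.04 − 0.052 + 0.37²/2)·1] / 0.3700 = [0.0241 + 0.0565] / 0.3700 = 0.2177 ⇒ 0.22
N(d₁) = N(0.22) = 0.5871
Δ_put = e^(−qT)·(N(d₁) − 1) = 0.9493·(0.5871 − 1) = -0.3920

-0.3920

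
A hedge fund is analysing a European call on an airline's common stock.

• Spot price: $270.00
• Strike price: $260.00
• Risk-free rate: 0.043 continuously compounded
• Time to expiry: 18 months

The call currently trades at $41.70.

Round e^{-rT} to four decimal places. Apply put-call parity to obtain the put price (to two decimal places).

e^(−rT) = e^(−0.043·1.5) = 0.9375
Put-call parity: C − P = S − K·e^(−rT) = 270 − 260·0.9375 = 270 − 243.7500 = 26.2500
P = C − (C − P) = 41.70 − (26.2500) = 15.4500

$15.45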